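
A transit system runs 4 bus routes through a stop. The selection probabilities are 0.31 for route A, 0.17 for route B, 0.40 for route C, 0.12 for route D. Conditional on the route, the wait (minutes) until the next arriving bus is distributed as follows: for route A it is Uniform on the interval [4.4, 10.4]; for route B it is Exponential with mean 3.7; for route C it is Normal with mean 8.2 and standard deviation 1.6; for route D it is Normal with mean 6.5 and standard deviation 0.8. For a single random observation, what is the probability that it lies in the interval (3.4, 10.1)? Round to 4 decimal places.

0.8237

Conditional on each route, P(3.4 < X < 10.1): A: 0.95; B: 0.333713; C: 0.881135; D: 0.999943.
By total probability, P(3.4 < X < 10.1) = 0.31·0.95 + 0.17·0.333713 + 0.4·0.881135 + 0.12·0.999943 = 0.823678.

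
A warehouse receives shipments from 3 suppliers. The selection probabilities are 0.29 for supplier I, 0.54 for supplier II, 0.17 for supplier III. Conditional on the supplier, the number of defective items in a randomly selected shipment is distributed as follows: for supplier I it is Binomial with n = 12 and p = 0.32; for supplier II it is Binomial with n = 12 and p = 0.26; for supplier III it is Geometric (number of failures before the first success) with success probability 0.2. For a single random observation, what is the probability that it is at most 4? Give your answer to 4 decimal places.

Conditional on each supplier, P(X ≤ 4): I: 0.669235; II: 0.821031; III: 0.67232.
By total probability, P(X ≤ 4) = 0.29·0.669235 + 0.54·0.821031 + 0.17·0.67232 = 0.751729.

0.7517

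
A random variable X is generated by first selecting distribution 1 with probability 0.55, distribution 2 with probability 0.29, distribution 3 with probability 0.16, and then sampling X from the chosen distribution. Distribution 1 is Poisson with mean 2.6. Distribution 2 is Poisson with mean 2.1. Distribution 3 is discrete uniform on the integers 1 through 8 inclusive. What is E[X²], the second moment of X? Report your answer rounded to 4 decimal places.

For each component E[X²] = Var + (mean)², giving 1: 9.36; 2: 6.51; 3: 25.5.
Overall E[X²] = 0.55·9.36 + 0.29·6.51 + 0.16·25.5 = 11.1159.

11.1159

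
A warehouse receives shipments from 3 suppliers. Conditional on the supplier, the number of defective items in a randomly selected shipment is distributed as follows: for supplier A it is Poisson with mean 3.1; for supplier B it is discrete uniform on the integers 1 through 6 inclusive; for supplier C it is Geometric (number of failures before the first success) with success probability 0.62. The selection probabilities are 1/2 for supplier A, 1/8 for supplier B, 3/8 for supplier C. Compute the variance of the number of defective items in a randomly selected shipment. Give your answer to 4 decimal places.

Per component, A: μ=3.1, E[X²]=12.71; B: μ=3.5, E[X²]=15.1667; C: μ=0.612903, E[X²]=1.3642.
E[X] = 0.5·3.1 + 0.125·3.5 + 0.375·0.612903 = 2.21734.
E[X²] = 0.5·12.71 + 0.125·15.1667 + 0.375·1.3642 = 8.76241.
Var(X) = E[X²] − (E[X])² = 8.76241 − 4.91659 = 3.84582.

3.8458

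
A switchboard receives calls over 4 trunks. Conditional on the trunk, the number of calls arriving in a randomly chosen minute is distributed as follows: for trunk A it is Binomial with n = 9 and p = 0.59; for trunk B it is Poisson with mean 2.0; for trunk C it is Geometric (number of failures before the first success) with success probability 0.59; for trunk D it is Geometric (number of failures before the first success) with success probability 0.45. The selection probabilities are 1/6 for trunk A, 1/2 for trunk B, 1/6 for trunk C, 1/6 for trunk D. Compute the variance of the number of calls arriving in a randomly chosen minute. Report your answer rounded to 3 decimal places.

4.181

Per component, A: μ=5.31, E[X²]=30.3732; B: μ=2, E[X²]=6; C: μ=0.694915, E[X²]=1.66073; D: μ=1.22222, E[X²]=4.20988.
E[X] = 0.166667·5.31 + 0.5·2 + 0.166667·0.694915 + 0.166667·1.22222 = 2.20452.
E[X²] = 0.166667·30.3732 + 0.5·6 + 0.166667·1.66073 + 0.166667·4.20988 = 9.04063.
Var(X) = E[X²] − (E[X])² = 9.04063 − 4.85992 = 4.18071.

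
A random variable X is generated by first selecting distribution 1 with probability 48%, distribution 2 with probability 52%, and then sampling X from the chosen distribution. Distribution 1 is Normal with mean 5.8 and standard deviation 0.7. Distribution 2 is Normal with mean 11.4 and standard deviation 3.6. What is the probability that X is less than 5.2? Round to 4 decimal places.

0.1160

Conditional on each component, P(X < 5.2): 1: 0.195683; 2: 0.0425146.
By total probability, P(X < 5.2) = 0.48·0.195683 + 0.52·0.0425146 = 0.116035.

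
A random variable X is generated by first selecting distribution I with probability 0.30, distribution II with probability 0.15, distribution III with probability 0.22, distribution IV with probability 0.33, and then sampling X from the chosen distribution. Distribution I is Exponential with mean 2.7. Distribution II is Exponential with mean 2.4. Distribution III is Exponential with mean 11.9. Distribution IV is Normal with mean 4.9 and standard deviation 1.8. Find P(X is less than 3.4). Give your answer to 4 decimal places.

0.4499

Conditional on each component, P(X < 3.4): I: 0.716136; II: 0.757479; III: 0.248523; IV: 0.202328.
By total probability, P(X < 3.4) = 0.3·0.716136 + 0.15·0.757479 + 0.22·0.248523 + 0.33·0.202328 = 0.449906.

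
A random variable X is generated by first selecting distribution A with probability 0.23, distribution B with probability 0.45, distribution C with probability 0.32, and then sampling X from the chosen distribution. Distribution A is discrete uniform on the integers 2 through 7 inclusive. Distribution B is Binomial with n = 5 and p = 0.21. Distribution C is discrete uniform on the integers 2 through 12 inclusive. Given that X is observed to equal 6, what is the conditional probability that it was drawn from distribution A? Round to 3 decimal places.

0.569

Likelihoods P(X=6 | ·): A: 0.166667; B: 0; C: 0.0909091.
Posterior ∝ prior × likelihood. Numerator for A: 0.23·0.166667 = 0.0383333.
Normalizing constant: 0.23·0.166667 + 0.45·0 + 0.32·0.0909091 = 0.0674242.
P(A | observation) = 0.0383333 / 0.0674242 = 0.568539.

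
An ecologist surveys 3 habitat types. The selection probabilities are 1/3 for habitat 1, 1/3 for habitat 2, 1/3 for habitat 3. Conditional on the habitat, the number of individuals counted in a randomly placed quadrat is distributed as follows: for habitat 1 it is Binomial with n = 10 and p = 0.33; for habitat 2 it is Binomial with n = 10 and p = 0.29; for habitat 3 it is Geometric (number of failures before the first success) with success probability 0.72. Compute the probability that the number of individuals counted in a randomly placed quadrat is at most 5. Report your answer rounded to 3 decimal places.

Conditional on each habitat, P(X ≤ 5): 1: 0.9268; 2: 0.959607; 3: 0.999518.
By total probability, P(X ≤ 5) = 0.333333·0.9268 + 0.333333·0.959607 + 0.333333·0.999518 = 0.961975.

0.962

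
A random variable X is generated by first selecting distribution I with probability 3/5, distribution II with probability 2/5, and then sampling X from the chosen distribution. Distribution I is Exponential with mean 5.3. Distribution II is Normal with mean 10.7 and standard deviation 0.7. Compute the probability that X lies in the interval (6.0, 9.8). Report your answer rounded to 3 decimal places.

Conditional on each component, P(6.0 < X < 9.8): I: 0.164978; II: 0.0992714.
By total probability, P(6.0 < X < 9.8) = 0.6·0.164978 + 0.4·0.0992714 = 0.138695.

0.139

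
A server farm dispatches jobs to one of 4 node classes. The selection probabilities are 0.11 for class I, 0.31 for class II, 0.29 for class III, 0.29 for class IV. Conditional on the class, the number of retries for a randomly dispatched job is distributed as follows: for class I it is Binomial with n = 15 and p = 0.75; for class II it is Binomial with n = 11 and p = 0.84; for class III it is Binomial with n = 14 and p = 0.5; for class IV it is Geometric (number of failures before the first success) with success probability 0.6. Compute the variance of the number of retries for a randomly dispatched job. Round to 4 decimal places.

16.8241

Per component, I: μ=11.25, E[X²]=129.375; II: μ=9.24, E[X²]=86.856; III: μ=7, E[X²]=52.5; IV: μ=0.666667, E[X²]=1.55556.
E[X] = 0.11·11.25 + 0.31·9.24 + 0.29·7 + 0.29·0.666667 = 6.32523.
E[X²] = 0.11·129.375 + 0.31·86.856 + 0.29·52.5 + 0.29·1.55556 = 56.8327.
Var(X) = E[X²] − (E[X])² = 56.8327 − 40.0086 = 16.8241.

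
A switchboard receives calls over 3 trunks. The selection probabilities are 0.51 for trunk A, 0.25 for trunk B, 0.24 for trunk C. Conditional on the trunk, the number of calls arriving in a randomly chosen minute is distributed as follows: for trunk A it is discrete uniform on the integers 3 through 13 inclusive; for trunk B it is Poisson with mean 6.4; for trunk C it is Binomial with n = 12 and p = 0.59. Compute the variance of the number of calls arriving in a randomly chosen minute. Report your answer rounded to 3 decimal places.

7.854

Per component, A: μ=8, E[X²]=74; B: μ=6.4, E[X²]=47.36; C: μ=7.08, E[X²]=53.0292.
E[X] = 0.51·8 + 0.25·6.4 + 0.24·7.08 = 7.3792.
E[X²] = 0.51·74 + 0.25·47.36 + 0.24·53.0292 = 62.307.
Var(X) = E[X²] − (E[X])² = 62.307 − 54.4526 = 7.85442.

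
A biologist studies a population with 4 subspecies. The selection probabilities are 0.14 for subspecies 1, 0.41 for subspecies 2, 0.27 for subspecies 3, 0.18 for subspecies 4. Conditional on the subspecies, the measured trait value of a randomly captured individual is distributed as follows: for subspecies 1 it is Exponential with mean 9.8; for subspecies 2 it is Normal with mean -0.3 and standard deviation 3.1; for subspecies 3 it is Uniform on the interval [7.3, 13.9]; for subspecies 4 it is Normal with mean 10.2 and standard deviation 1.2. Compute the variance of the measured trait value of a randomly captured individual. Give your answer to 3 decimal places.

45.805

Per component, 1: μ=9.8, E[X²]=192.08; 2: μ=-0.3, E[X²]=9.7; 3: μ=10.6, E[X²]=115.99; 4: μ=10.2, E[X²]=105.48.
E[X] = 0.14·9.8 + 0.41·-0.3 + 0.27·10.6 + 0.18·10.2 = 5.947.
E[X²] = 0.14·192.08 + 0.41·9.7 + 0.27·115.99 + 0.18·105.48 = 81.1719.
Var(X) = E[X²] − (E[X])² = 81.1719 − 35.3668 = 45.8051.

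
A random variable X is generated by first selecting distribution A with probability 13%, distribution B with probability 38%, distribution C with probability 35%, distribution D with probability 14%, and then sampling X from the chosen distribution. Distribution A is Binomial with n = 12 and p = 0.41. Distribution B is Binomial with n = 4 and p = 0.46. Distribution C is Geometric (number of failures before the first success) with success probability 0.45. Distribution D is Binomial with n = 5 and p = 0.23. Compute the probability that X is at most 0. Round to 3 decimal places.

Conditional on each component, P(X ≤ 0): A: 0.0017792; B: 0.0850306; C: 0.45; D: 0.270678.
By total probability, P(X ≤ 0) = 0.13·0.0017792 + 0.38·0.0850306 + 0.35·0.45 + 0.14·0.270678 = 0.227938.

0.228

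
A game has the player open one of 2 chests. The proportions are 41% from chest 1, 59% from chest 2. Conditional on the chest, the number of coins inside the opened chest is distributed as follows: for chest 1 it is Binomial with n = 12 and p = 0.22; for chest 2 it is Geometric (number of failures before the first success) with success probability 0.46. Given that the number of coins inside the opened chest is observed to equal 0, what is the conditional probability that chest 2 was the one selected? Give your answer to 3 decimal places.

Likelihoods P(X=0 | ·): 1: 0.0507149; 2: 0.46.
Posterior ∝ prior × likelihood. Numerator for 2: 0.59·0.46 = 0.2714.
Normalizing constant: 0.41·0.0507149 + 0.59·0.46 = 0.292193.
P(2 | observation) = 0.2714 / 0.292193 = 0.928838.

0.929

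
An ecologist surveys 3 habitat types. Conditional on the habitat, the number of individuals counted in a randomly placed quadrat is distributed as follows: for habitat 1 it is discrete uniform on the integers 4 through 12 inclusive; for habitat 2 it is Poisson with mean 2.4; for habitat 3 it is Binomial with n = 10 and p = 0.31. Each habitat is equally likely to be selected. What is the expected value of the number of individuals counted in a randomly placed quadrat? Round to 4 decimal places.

4.5000

Component means — 1: 8; 2: 2.4; 3: 3.1.
E[X] = 0.333333·8 + 0.333333·2.4 + 0.333333·3.1 = 4.5.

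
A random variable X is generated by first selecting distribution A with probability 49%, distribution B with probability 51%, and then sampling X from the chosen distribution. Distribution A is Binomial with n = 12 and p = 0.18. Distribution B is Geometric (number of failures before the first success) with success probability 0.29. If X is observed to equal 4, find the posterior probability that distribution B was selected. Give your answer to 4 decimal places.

Likelihoods P(X=4 | ·): A: 0.10622; B: 0.0736939.
Posterior ∝ prior × likelihood. Numerator for B: 0.51·0.0736939 = 0.0375839.
Normalizing constant: 0.49·0.10622 + 0.51·0.0736939 = 0.0896316.
P(B | observation) = 0.0375839 / 0.0896316 = 0.419315.

0.4193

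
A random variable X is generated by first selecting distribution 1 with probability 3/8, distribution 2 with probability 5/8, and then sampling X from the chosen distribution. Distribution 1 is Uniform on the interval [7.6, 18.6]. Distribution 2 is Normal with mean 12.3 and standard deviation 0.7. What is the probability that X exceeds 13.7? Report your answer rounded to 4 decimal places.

Conditional on each component, P(X > 13.7): 1: 0.445455; 2: 0.0227501.
By total probability, P(X > 13.7) = 0.375·0.445455 + 0.625·0.0227501 = 0.181264.

0.1813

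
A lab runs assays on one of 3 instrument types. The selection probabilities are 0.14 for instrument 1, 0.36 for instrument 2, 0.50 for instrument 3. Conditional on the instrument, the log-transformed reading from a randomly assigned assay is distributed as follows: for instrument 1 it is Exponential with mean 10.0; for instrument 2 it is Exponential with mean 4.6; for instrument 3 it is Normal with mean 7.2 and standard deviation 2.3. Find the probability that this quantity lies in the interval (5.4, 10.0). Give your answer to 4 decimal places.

0.4361

Conditional on each instrument, P(5.4 < X < 10.0): 1: 0.214869; 2: 0.195423; 3: 0.671344.
By total probability, P(5.4 < X < 10.0) = 0.14·0.214869 + 0.36·0.195423 + 0.5·0.671344 = 0.436106.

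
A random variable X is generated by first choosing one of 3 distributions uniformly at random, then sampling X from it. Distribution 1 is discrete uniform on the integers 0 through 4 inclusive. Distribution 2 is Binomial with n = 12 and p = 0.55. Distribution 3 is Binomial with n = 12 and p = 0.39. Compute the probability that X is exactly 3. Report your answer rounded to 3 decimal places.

0.127

Conditional on each component, P(X = 3): 1: 0.2; 2: 0.0276964; 3: 0.152611.
By total probability, P(X = 3) = 0.333333·0.2 + 0.333333·0.0276964 + 0.333333·0.152611 = 0.126769.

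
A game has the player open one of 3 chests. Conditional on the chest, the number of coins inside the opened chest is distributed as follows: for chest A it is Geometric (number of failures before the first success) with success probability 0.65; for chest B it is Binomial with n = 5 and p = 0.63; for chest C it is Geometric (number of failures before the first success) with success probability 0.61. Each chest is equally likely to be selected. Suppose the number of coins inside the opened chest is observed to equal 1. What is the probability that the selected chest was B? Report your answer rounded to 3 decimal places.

Likelihoods P(X=1 | ·): A: 0.2275; B: 0.0590361; C: 0.2379.
Posterior ∝ prior × likelihood. Numerator for B: 0.333333·0.0590361 = 0.0196787.
Normalizing constant: 0.333333·0.2275 + 0.333333·0.0590361 + 0.333333·0.2379 = 0.174812.
P(B | observation) = 0.0196787 / 0.174812 = 0.112571.

0.113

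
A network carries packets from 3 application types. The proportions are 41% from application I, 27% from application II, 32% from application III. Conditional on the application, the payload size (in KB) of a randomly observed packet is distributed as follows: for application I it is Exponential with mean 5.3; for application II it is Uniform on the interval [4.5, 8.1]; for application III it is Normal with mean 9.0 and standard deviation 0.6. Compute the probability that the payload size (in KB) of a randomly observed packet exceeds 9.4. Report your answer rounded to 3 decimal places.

0.150

Conditional on each application, P(X > 9.4): I: 0.169723; II: 0; III: 0.252493.
By total probability, P(X > 9.4) = 0.41·0.169723 + 0.27·0 + 0.32·0.252493 = 0.150384.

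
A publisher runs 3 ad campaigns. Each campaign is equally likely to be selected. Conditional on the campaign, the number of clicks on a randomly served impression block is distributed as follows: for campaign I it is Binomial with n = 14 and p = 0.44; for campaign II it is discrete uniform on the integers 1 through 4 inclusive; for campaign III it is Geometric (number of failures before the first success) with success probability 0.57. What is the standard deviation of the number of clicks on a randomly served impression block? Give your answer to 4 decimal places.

2.6611

Per component, I: μ=6.16, E[X²]=41.3952; II: μ=2.5, E[X²]=7.5; III: μ=0.754386, E[X²]=1.89258.
E[X] = 0.333333·6.16 + 0.333333·2.5 + 0.333333·0.754386 = 3.13813.
E[X²] = 0.333333·41.3952 + 0.333333·7.5 + 0.333333·1.89258 = 16.9293.
Var(X) = E[X²] − (E[X])² = 16.9293 − 9.84785 = 7.08141.
SD(X) = √7.08141 = 2.66109.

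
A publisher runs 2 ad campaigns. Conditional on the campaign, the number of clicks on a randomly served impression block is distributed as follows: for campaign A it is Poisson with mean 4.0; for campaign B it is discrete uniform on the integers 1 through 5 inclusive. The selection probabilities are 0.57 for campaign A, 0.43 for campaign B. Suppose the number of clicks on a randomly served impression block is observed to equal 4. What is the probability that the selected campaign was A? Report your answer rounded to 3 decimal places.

0.564

Likelihoods P(X=4 | ·): A: 0.195367; B: 0.2.
Posterior ∝ prior × likelihood. Numerator for A: 0.57·0.195367 = 0.111359.
Normalizing constant: 0.57·0.195367 + 0.43·0.2 = 0.197359.
P(A | observation) = 0.111359 / 0.197359 = 0.564246.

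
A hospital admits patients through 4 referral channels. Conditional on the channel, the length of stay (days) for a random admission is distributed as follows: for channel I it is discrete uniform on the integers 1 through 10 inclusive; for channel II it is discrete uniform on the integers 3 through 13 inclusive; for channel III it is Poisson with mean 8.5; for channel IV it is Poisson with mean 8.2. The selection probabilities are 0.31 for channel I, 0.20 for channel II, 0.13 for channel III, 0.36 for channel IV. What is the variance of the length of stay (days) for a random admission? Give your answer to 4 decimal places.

10.1919

Per component, I: μ=5.5, E[X²]=38.5; II: μ=8, E[X²]=74; III: μ=8.5, E[X²]=80.75; IV: μ=8.2, E[X²]=75.44.
E[X] = 0.31·5.5 + 0.2·8 + 0.13·8.5 + 0.36·8.2 = 7.362.
E[X²] = 0.31·38.5 + 0.2·74 + 0.13·80.75 + 0.36·75.44 = 64.3909.
Var(X) = E[X²] − (E[X])² = 64.3909 − 54.199 = 10.1919.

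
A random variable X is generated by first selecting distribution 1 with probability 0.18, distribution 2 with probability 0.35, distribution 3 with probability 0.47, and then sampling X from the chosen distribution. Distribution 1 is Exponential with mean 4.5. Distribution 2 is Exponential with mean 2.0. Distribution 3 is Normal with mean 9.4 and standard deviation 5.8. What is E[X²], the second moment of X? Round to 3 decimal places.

67.430

For each component E[X²] = Var + (mean)², giving 1: 40.5; 2: 8; 3: 122.
Overall E[X²] = 0.18·40.5 + 0.35·8 + 0.47·122 = 67.43.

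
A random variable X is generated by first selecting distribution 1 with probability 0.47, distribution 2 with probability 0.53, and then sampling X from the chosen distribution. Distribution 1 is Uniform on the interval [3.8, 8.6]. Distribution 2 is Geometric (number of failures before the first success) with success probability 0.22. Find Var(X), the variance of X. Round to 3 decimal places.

11.199

Per component, 1: μ=6.2, E[X²]=40.36; 2: μ=3.54545, E[X²]=28.686.
E[X] = 0.47·6.2 + 0.53·3.54545 = 4.79309.
E[X²] = 0.47·40.36 + 0.53·28.686 = 34.1728.
Var(X) = E[X²] − (E[X])² = 34.1728 − 22.9737 = 11.199.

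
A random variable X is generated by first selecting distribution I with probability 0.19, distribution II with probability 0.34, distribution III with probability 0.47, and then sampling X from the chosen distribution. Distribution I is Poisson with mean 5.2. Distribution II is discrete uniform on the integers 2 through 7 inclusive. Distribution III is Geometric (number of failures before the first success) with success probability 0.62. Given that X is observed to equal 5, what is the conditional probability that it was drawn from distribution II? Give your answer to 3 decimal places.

0.615

Likelihoods P(X=5 | ·): I: 0.174785; II: 0.166667; III: 0.00491258.
Posterior ∝ prior × likelihood. Numerator for II: 0.34·0.166667 = 0.0566667.
Normalizing constant: 0.19·0.174785 + 0.34·0.166667 + 0.47·0.00491258 = 0.0921847.
P(II | observation) = 0.0566667 / 0.0921847 = 0.614708.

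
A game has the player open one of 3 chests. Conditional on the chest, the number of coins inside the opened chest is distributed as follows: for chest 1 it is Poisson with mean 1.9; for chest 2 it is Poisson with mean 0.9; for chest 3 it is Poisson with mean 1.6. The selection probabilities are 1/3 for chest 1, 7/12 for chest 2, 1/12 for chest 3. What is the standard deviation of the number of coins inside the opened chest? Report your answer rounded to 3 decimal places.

Per component, 1: μ=1.9, E[X²]=5.51; 2: μ=0.9, E[X²]=1.71; 3: μ=1.6, E[X²]=4.16.
E[X] = 0.333333·1.9 + 0.583333·0.9 + 0.0833333·1.6 = 1.29167.
E[X²] = 0.333333·5.51 + 0.583333·1.71 + 0.0833333·4.16 = 3.18083.
Var(X) = E[X²] − (E[X])² = 3.18083 − 1.6684 = 1.51243.
SD(X) = √1.51243 = 1.22981.

1.230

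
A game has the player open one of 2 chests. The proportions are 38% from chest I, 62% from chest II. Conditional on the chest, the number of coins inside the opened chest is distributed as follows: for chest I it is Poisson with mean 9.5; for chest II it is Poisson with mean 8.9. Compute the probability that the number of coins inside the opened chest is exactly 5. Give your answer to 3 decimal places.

Conditional on each chest, P(X = 5): I: 0.0482658; II: 0.063467.
By total probability, P(X = 5) = 0.38·0.0482658 + 0.62·0.063467 = 0.0576905.

0.058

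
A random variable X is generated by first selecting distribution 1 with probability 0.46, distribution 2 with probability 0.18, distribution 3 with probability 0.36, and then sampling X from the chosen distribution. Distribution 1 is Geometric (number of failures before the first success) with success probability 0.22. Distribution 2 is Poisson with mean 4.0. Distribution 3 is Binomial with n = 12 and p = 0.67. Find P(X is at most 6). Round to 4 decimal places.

Conditional on each component, P(X ≤ 6): 1: 0.824344; 2: 0.889326; 3: 0.171113.
By total probability, P(X ≤ 6) = 0.46·0.824344 + 0.18·0.889326 + 0.36·0.171113 = 0.600878.

0.6009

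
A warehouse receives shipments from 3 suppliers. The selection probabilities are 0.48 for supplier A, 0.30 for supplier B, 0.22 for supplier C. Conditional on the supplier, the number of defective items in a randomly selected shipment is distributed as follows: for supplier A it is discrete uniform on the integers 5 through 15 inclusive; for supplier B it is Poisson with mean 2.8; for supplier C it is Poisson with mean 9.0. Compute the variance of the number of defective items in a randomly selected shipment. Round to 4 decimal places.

Per component, A: μ=10, E[X²]=110; B: μ=2.8, E[X²]=10.64; C: μ=9, E[X²]=90.
E[X] = 0.48·10 + 0.3·2.8 + 0.22·9 = 7.62.
E[X²] = 0.48·110 + 0.3·10.64 + 0.22·90 = 75.792.
Var(X) = E[X²] − (E[X])² = 75.792 − 58.0644 = 17.7276.

17.7276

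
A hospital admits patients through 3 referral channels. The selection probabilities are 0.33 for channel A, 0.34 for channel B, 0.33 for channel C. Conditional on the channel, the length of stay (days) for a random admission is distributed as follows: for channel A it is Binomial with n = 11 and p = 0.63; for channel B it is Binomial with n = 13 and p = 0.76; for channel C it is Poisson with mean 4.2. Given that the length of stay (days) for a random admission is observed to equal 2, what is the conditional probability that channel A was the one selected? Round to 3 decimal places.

0.021

Likelihoods P(X=2 | ·): A: 0.002837; B: 6.8556e-06; C: 0.132261.
Posterior ∝ prior × likelihood. Numerator for A: 0.33·0.002837 = 0.00093621.
Normalizing constant: 0.33·0.002837 + 0.34·6.8556e-06 + 0.33·0.132261 = 0.0445847.
P(A | observation) = 0.00093621 / 0.0445847 = 0.0209985.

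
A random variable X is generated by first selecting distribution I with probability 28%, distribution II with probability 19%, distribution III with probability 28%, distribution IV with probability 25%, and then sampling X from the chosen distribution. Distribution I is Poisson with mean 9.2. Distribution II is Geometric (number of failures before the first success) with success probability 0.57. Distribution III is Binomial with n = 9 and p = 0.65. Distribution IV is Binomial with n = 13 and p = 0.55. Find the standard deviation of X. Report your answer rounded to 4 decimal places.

Per component, I: μ=9.2, E[X²]=93.84; II: μ=0.754386, E[X²]=1.89258; III: μ=5.85, E[X²]=36.27; IV: μ=7.15, E[X²]=54.34.
E[X] = 0.28·9.2 + 0.19·0.754386 + 0.28·5.85 + 0.25·7.15 = 6.14483.
E[X²] = 0.28·93.84 + 0.19·1.89258 + 0.28·36.27 + 0.25·54.34 = 50.3754.
Var(X) = E[X²] − (E[X])² = 50.3754 − 37.759 = 12.6164.
SD(X) = √12.6164 = 3.55196.

3.5520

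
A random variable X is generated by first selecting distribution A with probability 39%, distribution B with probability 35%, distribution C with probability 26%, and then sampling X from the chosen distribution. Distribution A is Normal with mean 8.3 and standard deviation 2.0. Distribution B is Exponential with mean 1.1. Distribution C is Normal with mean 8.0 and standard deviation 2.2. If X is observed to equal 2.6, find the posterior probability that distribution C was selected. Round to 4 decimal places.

Likelihoods f(2.6 | ·): A: 0.00343638; B: 0.085525; C: 0.00891703.
Posterior ∝ prior × likelihood. Numerator for C: 0.26·0.00891703 = 0.00231843.
Normalizing constant: 0.39·0.00343638 + 0.35·0.085525 + 0.26·0.00891703 = 0.0335924.
P(C | observation) = 0.00231843 / 0.0335924 = 0.0690165.

0.0690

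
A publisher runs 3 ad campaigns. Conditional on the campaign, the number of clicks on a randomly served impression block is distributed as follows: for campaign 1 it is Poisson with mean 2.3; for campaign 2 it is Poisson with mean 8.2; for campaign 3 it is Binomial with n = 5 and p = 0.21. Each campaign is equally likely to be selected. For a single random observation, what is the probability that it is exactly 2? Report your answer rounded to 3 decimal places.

Conditional on each campaign, P(X = 2): 1: 0.265185; 2: 0.00923385; 3: 0.21743.
By total probability, P(X = 2) = 0.333333·0.265185 + 0.333333·0.00923385 + 0.333333·0.21743 = 0.16395.

0.164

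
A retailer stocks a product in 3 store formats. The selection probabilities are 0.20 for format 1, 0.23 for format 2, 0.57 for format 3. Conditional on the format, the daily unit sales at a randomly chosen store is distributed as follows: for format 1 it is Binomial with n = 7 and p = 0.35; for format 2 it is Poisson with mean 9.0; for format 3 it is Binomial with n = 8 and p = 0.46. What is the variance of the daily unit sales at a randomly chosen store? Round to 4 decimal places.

Per component, 1: μ=2.45, E[X²]=7.595; 2: μ=9, E[X²]=90; 3: μ=3.68, E[X²]=15.5296.
E[X] = 0.2·2.45 + 0.23·9 + 0.57·3.68 = 4.6576.
E[X²] = 0.2·7.595 + 0.23·90 + 0.57·15.5296 = 31.0709.
Var(X) = E[X²] − (E[X])² = 31.0709 − 21.6932 = 9.37763.

9.3776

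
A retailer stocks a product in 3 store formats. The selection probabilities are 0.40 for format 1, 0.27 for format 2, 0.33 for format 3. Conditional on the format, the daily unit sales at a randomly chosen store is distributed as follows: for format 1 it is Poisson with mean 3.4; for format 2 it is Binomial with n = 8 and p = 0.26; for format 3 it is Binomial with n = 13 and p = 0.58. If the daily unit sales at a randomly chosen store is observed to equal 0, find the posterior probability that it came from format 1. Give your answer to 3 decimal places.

Likelihoods P(X=0 | ·): 1: 0.0333733; 2: 0.0899195; 3: 1.26544e-05.
Posterior ∝ prior × likelihood. Numerator for 1: 0.4·0.0333733 = 0.0133493.
Normalizing constant: 0.4·0.0333733 + 0.27·0.0899195 + 0.33·1.26544e-05 = 0.0376317.
P(1 | observation) = 0.0133493 / 0.0376317 = 0.354735.

0.355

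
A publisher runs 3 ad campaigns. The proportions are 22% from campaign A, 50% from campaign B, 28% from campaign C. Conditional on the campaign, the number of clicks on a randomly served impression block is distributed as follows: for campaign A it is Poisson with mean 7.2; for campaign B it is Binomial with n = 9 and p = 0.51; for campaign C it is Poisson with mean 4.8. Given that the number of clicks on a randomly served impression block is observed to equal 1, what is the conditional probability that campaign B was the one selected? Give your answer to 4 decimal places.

Likelihoods P(X=1 | ·): A: 0.00537542; B: 0.0152539; C: 0.0395028.
Posterior ∝ prior × likelihood. Numerator for B: 0.5·0.0152539 = 0.00762696.
Normalizing constant: 0.22·0.00537542 + 0.5·0.0152539 + 0.28·0.0395028 = 0.0198703.
P(B | observation) = 0.00762696 / 0.0198703 = 0.383836.

0.3838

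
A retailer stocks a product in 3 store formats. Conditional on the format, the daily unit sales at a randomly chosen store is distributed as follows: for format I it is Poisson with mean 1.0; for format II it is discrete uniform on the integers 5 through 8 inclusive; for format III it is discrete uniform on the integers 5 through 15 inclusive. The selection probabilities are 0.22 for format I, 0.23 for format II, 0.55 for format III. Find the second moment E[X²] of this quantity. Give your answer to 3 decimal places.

For each component E[X²] = Var + (mean)², giving I: 2; II: 43.5; III: 110.
Overall E[X²] = 0.22·2 + 0.23·43.5 + 0.55·110 = 70.945.

70.945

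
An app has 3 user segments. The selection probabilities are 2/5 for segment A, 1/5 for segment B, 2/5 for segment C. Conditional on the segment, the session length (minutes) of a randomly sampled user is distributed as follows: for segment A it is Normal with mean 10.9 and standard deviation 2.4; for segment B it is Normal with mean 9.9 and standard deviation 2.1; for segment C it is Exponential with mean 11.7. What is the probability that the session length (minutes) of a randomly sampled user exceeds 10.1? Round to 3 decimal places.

Conditional on each segment, P(X > 10.1): A: 0.630559; B: 0.462063; C: 0.42179.
By total probability, P(X > 10.1) = 0.4·0.630559 + 0.2·0.462063 + 0.4·0.42179 = 0.513352.

0.513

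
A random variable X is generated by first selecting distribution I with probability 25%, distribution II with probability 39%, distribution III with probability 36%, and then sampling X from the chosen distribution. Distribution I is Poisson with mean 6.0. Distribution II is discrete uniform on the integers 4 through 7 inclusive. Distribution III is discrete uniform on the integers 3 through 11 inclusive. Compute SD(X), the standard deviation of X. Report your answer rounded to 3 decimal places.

2.195

Per component, I: μ=6, E[X²]=42; II: μ=5.5, E[X²]=31.5; III: μ=7, E[X²]=55.6667.
E[X] = 0.25·6 + 0.39·5.5 + 0.36·7 = 6.165.
E[X²] = 0.25·42 + 0.39·31.5 + 0.36·55.6667 = 42.825.
Var(X) = E[X²] − (E[X])² = 42.825 − 38.0072 = 4.81778.
SD(X) = √4.81778 = 2.19494.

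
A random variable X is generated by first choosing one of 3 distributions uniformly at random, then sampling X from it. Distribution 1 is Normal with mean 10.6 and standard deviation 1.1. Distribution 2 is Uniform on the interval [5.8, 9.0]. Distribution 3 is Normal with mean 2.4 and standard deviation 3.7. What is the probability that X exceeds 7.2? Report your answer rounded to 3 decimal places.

Conditional on each component, P(X > 7.2): 1: 0.999002; 2: 0.5625; 3: 0.0972645.
By total probability, P(X > 7.2) = 0.333333·0.999002 + 0.333333·0.5625 + 0.333333·0.0972645 = 0.552922.

0.553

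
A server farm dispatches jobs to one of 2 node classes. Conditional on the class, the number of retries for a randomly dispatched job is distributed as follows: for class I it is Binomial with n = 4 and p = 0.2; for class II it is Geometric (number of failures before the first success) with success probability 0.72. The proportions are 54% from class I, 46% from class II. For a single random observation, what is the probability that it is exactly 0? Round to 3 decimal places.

0.552

Conditional on each class, P(X = 0): I: 0.4096; II: 0.72.
By total probability, P(X = 0) = 0.54·0.4096 + 0.46·0.72 = 0.552384.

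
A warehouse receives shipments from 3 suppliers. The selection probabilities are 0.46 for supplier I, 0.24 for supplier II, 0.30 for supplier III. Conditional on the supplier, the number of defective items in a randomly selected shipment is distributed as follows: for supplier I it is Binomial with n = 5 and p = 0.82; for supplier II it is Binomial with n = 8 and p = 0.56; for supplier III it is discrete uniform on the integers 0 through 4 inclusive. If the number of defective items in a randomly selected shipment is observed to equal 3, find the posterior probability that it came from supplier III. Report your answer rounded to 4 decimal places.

0.3313

Likelihoods P(X=3 | ·): I: 0.178643; II: 0.162187; III: 0.2.
Posterior ∝ prior × likelihood. Numerator for III: 0.3·0.2 = 0.06.
Normalizing constant: 0.46·0.178643 + 0.24·0.162187 + 0.3·0.2 = 0.181101.
P(III | observation) = 0.06 / 0.181101 = 0.331307.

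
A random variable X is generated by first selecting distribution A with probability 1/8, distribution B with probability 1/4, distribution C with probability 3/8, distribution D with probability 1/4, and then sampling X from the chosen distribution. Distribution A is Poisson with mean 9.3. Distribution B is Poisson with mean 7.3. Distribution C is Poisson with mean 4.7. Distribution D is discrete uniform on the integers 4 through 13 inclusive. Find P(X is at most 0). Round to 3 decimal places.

0.004

Conditional on each component, P(X ≤ 0): A: 9.14242e-05; B: 0.000675539; C: 0.00909528; D: 0.
By total probability, P(X ≤ 0) = 0.125·9.14242e-05 + 0.25·0.000675539 + 0.375·0.00909528 + 0.25·0 = 0.00359104.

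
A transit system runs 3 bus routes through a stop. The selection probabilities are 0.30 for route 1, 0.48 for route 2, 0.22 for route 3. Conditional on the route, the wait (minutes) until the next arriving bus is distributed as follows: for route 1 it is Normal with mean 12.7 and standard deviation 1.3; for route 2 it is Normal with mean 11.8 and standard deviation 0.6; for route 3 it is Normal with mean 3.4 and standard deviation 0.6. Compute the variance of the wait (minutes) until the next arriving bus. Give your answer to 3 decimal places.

Per component, 1: μ=12.7, E[X²]=162.98; 2: μ=11.8, E[X²]=139.6; 3: μ=3.4, E[X²]=11.92.
E[X] = 0.3·12.7 + 0.48·11.8 + 0.22·3.4 = 10.222.
E[X²] = 0.3·162.98 + 0.48·139.6 + 0.22·11.92 = 118.524.
Var(X) = E[X²] − (E[X])² = 118.524 − 104.489 = 14.0351.

14.035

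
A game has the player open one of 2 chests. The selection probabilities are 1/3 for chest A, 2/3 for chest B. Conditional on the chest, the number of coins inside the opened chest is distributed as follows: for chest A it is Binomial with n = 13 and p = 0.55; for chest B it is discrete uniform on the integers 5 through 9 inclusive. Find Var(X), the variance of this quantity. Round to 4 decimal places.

Per component, A: μ=7.15, E[X²]=54.34; B: μ=7, E[X²]=51.
E[X] = 0.333333·7.15 + 0.666667·7 = 7.05.
E[X²] = 0.333333·54.34 + 0.666667·51 = 52.1133.
Var(X) = E[X²] − (E[X])² = 52.1133 − 49.7025 = 2.41083.

2.4108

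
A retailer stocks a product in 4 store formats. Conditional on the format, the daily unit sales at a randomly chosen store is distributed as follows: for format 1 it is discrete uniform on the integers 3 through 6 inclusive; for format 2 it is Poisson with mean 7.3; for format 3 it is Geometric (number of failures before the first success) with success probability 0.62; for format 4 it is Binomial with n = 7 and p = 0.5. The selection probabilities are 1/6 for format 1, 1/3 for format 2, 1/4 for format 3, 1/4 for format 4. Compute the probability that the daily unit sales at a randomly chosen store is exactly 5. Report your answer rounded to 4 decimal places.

0.1228

Conditional on each format, P(X = 5): 1: 0.25; 2: 0.116703; 3: 0.00491258; 4: 0.164062.
By total probability, P(X = 5) = 0.166667·0.25 + 0.333333·0.116703 + 0.25·0.00491258 + 0.25·0.164062 = 0.122812.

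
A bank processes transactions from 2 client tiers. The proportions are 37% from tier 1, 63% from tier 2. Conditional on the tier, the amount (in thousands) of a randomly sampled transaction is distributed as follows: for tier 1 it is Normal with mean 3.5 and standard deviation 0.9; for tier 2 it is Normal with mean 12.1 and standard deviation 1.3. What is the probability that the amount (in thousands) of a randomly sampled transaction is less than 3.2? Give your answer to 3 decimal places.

Conditional on each tier, P(X < 3.2): 1: 0.369441; 2: 3.79308e-12.
By total probability, P(X < 3.2) = 0.37·0.369441 + 0.63·3.79308e-12 = 0.136693.

0.137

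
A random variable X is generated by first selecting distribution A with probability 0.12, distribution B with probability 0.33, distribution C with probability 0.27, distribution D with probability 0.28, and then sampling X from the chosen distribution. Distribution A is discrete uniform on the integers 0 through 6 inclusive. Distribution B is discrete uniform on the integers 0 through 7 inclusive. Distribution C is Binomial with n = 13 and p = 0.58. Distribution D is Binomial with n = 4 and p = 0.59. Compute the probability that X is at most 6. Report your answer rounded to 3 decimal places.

0.764

Conditional on each component, P(X ≤ 6): A: 1; B: 0.875; C: 0.276952; D: 1.
By total probability, P(X ≤ 6) = 0.12·1 + 0.33·0.875 + 0.27·0.276952 + 0.28·1 = 0.763527.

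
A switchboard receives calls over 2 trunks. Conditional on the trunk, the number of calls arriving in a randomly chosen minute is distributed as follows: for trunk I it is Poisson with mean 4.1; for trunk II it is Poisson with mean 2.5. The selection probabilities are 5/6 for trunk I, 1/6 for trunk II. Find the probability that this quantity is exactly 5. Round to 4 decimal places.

Conditional on each trunk, P(X = 5): I: 0.160004; II: 0.0668009.
By total probability, P(X = 5) = 0.833333·0.160004 + 0.166667·0.0668009 = 0.14447.

0.1445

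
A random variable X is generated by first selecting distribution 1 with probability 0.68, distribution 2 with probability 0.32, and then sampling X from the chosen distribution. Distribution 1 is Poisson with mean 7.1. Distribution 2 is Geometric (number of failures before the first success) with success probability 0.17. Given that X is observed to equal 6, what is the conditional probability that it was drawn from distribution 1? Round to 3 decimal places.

0.849

Likelihoods P(X=6 | ·): 1: 0.1468; 2: 0.0555799.
Posterior ∝ prior × likelihood. Numerator for 1: 0.68·0.1468 = 0.0998242.
Normalizing constant: 0.68·0.1468 + 0.32·0.0555799 = 0.11761.
P(1 | observation) = 0.0998242 / 0.11761 = 0.848775.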